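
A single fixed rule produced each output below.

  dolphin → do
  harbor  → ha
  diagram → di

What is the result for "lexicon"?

le

The pattern: keep only the first 2 characters.
So "lexicon" becomes "le".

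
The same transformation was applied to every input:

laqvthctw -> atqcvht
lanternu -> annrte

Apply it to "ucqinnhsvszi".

The pattern: take characters alternately from the front and the back (1st, last, 2nd, 2nd-last, ...), then delete the first 2 characters.
On "ucqinnhsvszi": the first step gives "uiczqsivnsnh", and the second then gives "czqsivnsnh".

czqsivnsnh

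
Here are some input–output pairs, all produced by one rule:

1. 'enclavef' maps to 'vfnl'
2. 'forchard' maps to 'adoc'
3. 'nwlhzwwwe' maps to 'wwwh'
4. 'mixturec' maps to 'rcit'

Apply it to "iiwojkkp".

Each output is the input with this applied: keep every other character starting from the second (positions 2nd, 4th, 6th, ...), then move the last 2 characters to the front (rotate right by 2).
"iiwojkkp" → "kpio".

kpio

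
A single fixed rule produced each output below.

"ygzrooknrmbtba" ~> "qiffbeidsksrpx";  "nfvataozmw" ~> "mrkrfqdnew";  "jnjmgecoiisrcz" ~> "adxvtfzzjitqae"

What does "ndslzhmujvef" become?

jcqydlamvweu

Rule — shift every letter 9 places backward in the alphabet (wrapping around), then move the first 2 characters to the end (rotate left by 2).
Working it through for "ndslzhmujvef": intermediate "eujcqydlamvw", final "jcqydlamvweu".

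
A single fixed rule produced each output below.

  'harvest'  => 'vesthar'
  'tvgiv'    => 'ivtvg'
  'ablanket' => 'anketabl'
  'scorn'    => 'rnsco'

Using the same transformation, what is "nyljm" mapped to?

jmnyl

Looking at the pairs, the operation is to move the first 3 characters to the end (rotate left by 3).
For "nyljm" the result is "jmnyl".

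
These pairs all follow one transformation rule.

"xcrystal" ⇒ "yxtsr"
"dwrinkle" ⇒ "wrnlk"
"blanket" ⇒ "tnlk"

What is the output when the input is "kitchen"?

The transformation: sort the characters into reverse alphabetical order, then delete the last 3 characters.
Working it through for "kitchen": intermediate "tnkihec", final "tnki".
(Check on "blanket": → "tnlkeba" → "tnlk" ✓)

tnki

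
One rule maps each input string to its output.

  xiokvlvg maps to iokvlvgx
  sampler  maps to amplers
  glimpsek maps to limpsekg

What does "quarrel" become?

uarrelq

Looking at the pairs, the operation is to move the first character to the end.
So "quarrel" becomes "uarrelq".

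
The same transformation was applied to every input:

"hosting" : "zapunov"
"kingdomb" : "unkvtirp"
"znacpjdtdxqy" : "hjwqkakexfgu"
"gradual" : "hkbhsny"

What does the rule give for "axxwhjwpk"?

edoqdwrhe

The pattern: move the first 2 characters to the end (rotate left by 2), then shift every letter 7 places forward in the alphabet (wrapping around).
"axxwhjwpk" → "xwhjwpkax" → "edoqdwrhe".
(Check on "hosting": → "stingho" → "zapunov" ✓)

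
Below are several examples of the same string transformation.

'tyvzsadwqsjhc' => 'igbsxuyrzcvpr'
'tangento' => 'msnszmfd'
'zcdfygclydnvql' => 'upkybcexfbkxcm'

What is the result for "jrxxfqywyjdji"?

cihiqwwepxvxi

Rule — shift every letter 1 place backward in the alphabet (wrapping around), then move the last 3 characters to the front (rotate right by 3).
Starting from "jrxxfqywyjdji": after the first operation, "iqwwepxvxicih"; after the second, "cihiqwwepxvxi".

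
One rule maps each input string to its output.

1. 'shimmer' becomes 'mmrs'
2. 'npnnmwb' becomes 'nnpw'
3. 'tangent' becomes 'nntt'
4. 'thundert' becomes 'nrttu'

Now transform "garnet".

nrt

What's happening: sort the characters into alphabetical order, then delete the first 3 characters.
"garnet" → "aegnrt" → "nrt".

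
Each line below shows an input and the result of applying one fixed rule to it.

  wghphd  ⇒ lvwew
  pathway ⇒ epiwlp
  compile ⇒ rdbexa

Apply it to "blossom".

In each case the input is transformed by: delete the last character, then shift every letter 11 places backward in the alphabet (wrapping around).
On "blossom": the first step gives "blosso", and the second then gives "qadhhd".
(Check on "pathway": → "pathwa" → "epiwlp" ✓)

qadhhd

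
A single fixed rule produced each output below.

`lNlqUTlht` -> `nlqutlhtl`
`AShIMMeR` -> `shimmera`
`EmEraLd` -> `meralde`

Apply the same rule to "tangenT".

angentt

Looking at the pairs, the operation is to move the first character to the end, then convert every letter to lowercase.
Starting from "tangenT": after the first operation, "angenTt"; after the second, "angentt".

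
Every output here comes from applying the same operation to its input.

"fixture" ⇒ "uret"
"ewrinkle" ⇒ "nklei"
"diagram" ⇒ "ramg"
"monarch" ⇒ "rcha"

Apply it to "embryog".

yogr

The rule is to delete the first 3 characters, then move the first character to the end.
Applying that to "embryog" gives "yogr".
(Check on "diagram": → "gram" → "ramg" ✓)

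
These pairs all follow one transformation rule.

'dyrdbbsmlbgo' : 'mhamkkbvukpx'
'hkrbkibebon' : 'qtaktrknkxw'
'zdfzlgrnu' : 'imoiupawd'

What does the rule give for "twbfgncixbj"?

cfkopwlrgks

In each case the input is transformed by: shift every letter 9 places forward in the alphabet (wrapping around).
"twbfgncixbj" → "cfkopwlrgks".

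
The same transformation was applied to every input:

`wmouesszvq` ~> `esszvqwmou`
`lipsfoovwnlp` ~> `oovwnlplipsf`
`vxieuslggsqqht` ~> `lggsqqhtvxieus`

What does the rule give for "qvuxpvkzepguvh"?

kzepguvhqvuxpv

The pattern: move the last character to the front, then swap the front and back halves of the string.
"qvuxpvkzepguvh" → "hqvuxpvkzepguv" → "kzepguvhqvuxpv".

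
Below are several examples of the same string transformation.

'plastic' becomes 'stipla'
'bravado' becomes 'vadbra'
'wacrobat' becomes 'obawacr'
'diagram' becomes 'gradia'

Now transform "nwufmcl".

Each output is the input with this applied: delete the last character, then move the last 3 characters to the front (rotate right by 3).
On "nwufmcl": the first step gives "nwufmc", and the second then gives "fmcnwu".

fmcnwu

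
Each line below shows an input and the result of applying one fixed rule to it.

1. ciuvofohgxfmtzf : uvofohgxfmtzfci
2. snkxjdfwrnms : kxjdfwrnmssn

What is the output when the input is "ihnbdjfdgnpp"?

nbdjfdgnppih

What's happening: move the first 2 characters to the end (rotate left by 2).
On "ihnbdjfdgnpp" that produces "nbdjfdgnppih".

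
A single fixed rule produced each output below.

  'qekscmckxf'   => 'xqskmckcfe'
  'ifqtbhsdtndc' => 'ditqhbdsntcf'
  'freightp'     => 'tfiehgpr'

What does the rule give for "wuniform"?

Each output is the input with this applied: swap each adjacent pair of characters (1↔2, 3↔4, ...), then swap the first and last characters.
Working it through for "wuniform": intermediate "uwinofmr", final "rwinofmu".

rwinofmu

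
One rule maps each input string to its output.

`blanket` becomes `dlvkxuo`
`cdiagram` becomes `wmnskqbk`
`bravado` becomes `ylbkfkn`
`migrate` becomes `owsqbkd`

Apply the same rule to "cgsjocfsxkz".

In each case the input is transformed by: move the last character to the front, then shift every letter 10 places forward in the alphabet (wrapping around).
"cgsjocfsxkz" → "zcgsjocfsxk" → "jmqctympchu".

jmqctympchu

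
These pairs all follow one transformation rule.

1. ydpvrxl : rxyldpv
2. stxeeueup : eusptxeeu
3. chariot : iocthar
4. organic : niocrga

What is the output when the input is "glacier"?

iegrlac

Rule — swap the first and last characters, then move the last 3 characters to the front (rotate right by 3).
Working it through for "glacier": intermediate "rlacieg", final "iegrlac".
(Check on "ydpvrxl": → "ldpvrxy" → "rxyldpv" ✓)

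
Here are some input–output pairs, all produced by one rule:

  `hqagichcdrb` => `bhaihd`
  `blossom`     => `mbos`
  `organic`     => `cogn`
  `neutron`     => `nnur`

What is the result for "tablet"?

etb

Rule — keep every other character starting from the first (positions 1st, 3rd, 5th, ...), then move the last character to the front.
So "tablet" becomes "etb".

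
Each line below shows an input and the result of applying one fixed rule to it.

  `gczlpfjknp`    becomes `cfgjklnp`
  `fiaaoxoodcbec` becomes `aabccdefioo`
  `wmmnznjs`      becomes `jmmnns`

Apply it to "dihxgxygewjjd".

Each output is the input with this applied: sort the characters into alphabetical order, then delete the last 2 characters.
For "dihxgxygewjjd", step one produces "ddegghijjwxxy"; step two turns that into "ddegghijjwx".

ddegghijjwx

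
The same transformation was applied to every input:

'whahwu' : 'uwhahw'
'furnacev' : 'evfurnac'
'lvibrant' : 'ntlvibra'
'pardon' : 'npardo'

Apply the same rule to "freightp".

tpfreigh

Looking at the pairs, the operation is to move the first 2 characters to the end (rotate left by 2), then swap the front and back halves of the string.
On "freightp": the first step gives "eightpfr", and the second then gives "tpfreigh".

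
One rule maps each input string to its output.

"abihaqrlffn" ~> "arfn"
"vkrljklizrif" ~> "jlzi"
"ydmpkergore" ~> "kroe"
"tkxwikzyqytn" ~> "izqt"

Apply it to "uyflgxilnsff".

ginf

In each case the input is transformed by: keep every other character starting from the first (positions 1st, 3rd, 5th, ...), then keep only the last 4 characters.
Applying both steps to "uyflgxilnsff": "ufginf", then "ginf".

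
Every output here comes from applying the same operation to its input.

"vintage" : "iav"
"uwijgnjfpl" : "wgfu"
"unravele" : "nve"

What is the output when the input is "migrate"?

In each case the input is transformed by: move the first character to the end, then keep one character in every 3, starting at position 1 (positions 1st, 4th, 7th, ...).
On "migrate": the first step gives "igratem", and the second then gives "iam".

iam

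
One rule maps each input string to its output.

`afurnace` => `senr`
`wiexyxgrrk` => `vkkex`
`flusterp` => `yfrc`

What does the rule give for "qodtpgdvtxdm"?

In each case the input is transformed by: keep every other character starting from the second (positions 2nd, 4th, 6th, ...), then shift every letter 13 places forward in the alphabet (wrapping around) — i.e. ROT13.
Working it through for "qodtpgdvtxdm": intermediate "otgvxm", final "bgtikz".

bgtikz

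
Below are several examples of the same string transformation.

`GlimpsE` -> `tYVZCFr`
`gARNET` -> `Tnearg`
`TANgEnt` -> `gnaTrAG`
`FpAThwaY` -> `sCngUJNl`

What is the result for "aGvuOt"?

The pattern: flip the case of every letter, then shift every letter 13 places forward in the alphabet (wrapping around) — i.e. ROT13.
Doing the same to "aGvuOt": "NtIHbG".

NtIHbG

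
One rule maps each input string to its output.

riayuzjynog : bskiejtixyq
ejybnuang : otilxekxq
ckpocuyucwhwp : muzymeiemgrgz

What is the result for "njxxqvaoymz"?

xthhafkyiwj

The pattern: shift every letter 10 places forward in the alphabet (wrapping around).
Doing the same to "njxxqvaoymz": "xthhafkyiwj".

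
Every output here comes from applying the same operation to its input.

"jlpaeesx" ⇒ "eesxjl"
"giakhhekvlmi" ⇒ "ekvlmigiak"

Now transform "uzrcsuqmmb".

In each case the input is transformed by: swap the front and back halves of the string, then delete the last 2 characters.
For "uzrcsuqmmb", step one produces "uqmmbuzrcs"; step two turns that into "uqmmbuzr".
(Check on "giakhhekvlmi": → "ekvlmigiakhh" → "ekvlmigiak" ✓)

uqmmbuzr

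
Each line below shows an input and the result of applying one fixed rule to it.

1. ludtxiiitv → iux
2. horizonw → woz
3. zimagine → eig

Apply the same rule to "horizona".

Each output is the input with this applied: keep one character in every 3, starting at position 2 (positions 2nd, 5th, 8th, ...), then move the last character to the front.
For "horizona", step one produces "oza"; step two turns that into "aoz".

aoz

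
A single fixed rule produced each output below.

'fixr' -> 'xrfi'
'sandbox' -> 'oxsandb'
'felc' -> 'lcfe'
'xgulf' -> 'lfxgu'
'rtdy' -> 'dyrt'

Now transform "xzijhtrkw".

Rule — move the last 2 characters to the front (rotate right by 2).
"xzijhtrkw" → "kwxzijhtr".

kwxzijhtr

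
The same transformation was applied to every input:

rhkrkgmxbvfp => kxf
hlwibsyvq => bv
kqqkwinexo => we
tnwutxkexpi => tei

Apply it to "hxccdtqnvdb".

The transformation: delete the first 2 characters, then keep one character in every 3, starting at position 3 (positions 3rd, 6th, 9th, ...).
So "hxccdtqnvdb" becomes "dnb".

dnb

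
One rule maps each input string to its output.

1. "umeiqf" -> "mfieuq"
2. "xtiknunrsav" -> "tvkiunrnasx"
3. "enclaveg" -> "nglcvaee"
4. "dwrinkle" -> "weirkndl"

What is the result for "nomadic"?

ocamidn

The rule is to swap the first and last characters, then swap each adjacent pair of characters (1↔2, 3↔4, ...).
So "nomadic" becomes "ocamidn".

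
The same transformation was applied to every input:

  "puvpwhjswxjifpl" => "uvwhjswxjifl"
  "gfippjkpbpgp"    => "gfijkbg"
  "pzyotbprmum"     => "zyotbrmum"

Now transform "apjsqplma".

The transformation: remove every "p".
For "apjsqplma" the result is "ajsqlma".

ajsqlma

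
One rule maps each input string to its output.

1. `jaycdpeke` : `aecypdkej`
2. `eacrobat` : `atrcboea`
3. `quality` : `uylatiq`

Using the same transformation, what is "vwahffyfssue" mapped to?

wehafffyssvu

The transformation: swap the first and last characters, then swap each adjacent pair of characters (1↔2, 3↔4, ...).
Starting from "vwahffyfssue": after the first operation, "ewahffyfssuv"; after the second, "wehafffyssvu".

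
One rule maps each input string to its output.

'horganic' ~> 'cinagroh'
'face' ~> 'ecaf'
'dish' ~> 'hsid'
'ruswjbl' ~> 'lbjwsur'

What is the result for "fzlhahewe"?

ewehahlzf

The transformation: reverse the string.
Doing the same to "fzlhahewe": "ewehahlzf".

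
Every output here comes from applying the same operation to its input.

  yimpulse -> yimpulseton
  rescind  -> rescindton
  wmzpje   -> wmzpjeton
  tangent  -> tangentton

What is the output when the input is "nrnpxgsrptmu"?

Each output is the input with this applied: append "ton".
Applying that to "nrnpxgsrptmu" gives "nrnpxgsrptmuton".

nrnpxgsrptmuton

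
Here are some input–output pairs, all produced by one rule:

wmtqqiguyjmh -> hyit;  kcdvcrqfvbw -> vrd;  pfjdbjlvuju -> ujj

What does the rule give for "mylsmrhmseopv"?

Looking at the pairs, the operation is to keep one character in every 3, starting at position 3 (positions 3rd, 6th, 9th, ...), then reverse the string.
So "mylsmrhmseopv" becomes "psrl".

psrl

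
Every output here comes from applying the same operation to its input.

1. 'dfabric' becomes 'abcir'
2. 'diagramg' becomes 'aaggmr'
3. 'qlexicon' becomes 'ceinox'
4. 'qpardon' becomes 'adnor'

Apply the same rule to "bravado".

aadov

The pattern: delete the first 2 characters, then sort the characters into alphabetical order.
Working it through for "bravado": intermediate "avado", final "aadov".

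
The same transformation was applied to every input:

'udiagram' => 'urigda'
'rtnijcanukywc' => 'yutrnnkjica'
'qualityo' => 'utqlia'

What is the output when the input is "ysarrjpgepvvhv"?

Each output is the input with this applied: delete the last 2 characters, then sort the characters into reverse alphabetical order.
"ysarrjpgepvvhv" → "ysarrjpgepvv" → "yvvsrrppjgea".

yvvsrrppjgea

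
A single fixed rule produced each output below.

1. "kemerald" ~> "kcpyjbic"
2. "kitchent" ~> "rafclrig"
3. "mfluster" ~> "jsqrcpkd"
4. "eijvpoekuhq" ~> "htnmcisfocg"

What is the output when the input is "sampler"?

The transformation: shift every letter 2 places backward in the alphabet (wrapping around), then move the first 2 characters to the end (rotate left by 2).
"sampler" → "knjcpqy".

knjcpqy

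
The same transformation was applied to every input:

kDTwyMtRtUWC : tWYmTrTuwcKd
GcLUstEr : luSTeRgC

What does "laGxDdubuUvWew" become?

In each case the input is transformed by: flip the case of every letter, then move the first 2 characters to the end (rotate left by 2).
For "laGxDdubuUvWew", step one produces "LAgXdDUBUuVwEW"; step two turns that into "gXdDUBUuVwEWLA".

gXdDUBUuVwEWLA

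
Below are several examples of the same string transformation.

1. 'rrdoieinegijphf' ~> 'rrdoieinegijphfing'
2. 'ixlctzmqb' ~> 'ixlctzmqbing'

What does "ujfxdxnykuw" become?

In each case the input is transformed by: append "ing".
"ujfxdxnykuw" → "ujfxdxnykuwing".

ujfxdxnykuwing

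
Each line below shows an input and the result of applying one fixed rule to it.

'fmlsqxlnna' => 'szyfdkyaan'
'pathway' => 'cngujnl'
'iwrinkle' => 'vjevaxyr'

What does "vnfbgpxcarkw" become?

iasotckpnexj

The pattern: shift every letter 13 places forward in the alphabet (wrapping around) — i.e. ROT13.
"vnfbgpxcarkw" → "iasotckpnexj".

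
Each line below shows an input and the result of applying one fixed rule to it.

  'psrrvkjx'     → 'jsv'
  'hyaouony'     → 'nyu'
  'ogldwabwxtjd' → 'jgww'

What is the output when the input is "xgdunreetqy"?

qgne

The transformation: move the last 2 characters to the front (rotate right by 2), then keep one character in every 3, starting at position 1 (positions 1st, 4th, 7th, ...).
For "xgdunreetqy", step one produces "qyxgdunreet"; step two turns that into "qgne".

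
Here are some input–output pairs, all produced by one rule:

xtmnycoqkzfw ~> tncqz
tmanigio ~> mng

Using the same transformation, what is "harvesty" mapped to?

Rule — keep every other character starting from the second (positions 2nd, 4th, 6th, ...), then delete the last character.
Starting from "harvesty": after the first operation, "avsy"; after the second, "avs".

avs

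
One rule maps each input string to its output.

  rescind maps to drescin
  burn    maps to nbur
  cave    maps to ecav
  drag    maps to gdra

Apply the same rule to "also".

The transformation: move the last character to the front.
"also" → "oals".

oals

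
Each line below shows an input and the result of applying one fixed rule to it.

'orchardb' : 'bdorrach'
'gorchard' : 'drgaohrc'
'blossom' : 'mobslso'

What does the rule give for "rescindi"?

The rule is to move the last character to the front, then take characters alternately from the front and the back (1st, last, 2nd, 2nd-last, ...).
For "rescindi", step one produces "irescind"; step two turns that into "idrneisc".

idrneisc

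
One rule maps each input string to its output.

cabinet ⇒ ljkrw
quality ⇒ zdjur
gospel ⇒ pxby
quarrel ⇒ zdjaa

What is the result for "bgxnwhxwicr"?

What's happening: shift every letter 9 places forward in the alphabet (wrapping around), then delete the last 2 characters.
On "bgxnwhxwicr": the first step gives "kpgwfqgfrla", and the second then gives "kpgwfqgfr".

kpgwfqgfr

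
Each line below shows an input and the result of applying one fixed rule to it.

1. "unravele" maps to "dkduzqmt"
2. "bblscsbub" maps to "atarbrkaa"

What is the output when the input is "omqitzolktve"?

dusjknyshpln

The rule is to reverse the string, then shift every letter 1 place backward in the alphabet (wrapping around).
For "omqitzolktve", step one produces "evtkloztiqmo"; step two turns that into "dusjknyshpln".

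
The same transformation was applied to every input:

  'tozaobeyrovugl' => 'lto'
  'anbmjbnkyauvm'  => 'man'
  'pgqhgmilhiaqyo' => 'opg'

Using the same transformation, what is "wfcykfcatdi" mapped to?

The pattern: move the last character to the front, then keep only the first 3 characters.
Doing the same to "wfcykfcatdi": "iwf".
(Check on "tozaobeyrovugl": → "ltozaobeyrovug" → "lto" ✓)

iwf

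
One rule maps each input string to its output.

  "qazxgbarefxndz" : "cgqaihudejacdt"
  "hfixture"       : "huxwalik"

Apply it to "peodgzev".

The rule is to shift every letter 3 places forward in the alphabet (wrapping around), then reverse the string.
Applying both steps to "peodgzev": "shrgjchy", then "yhcjgrhs".
(Check on "hfixture": → "kilawxuh" → "huxwalik" ✓)

yhcjgrhs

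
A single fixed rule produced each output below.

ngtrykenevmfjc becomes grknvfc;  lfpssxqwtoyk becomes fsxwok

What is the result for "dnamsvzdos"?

The rule is to keep every other character starting from the second (positions 2nd, 4th, 6th, ...).
Doing the same to "dnamsvzdos": "nmvds".

nmvds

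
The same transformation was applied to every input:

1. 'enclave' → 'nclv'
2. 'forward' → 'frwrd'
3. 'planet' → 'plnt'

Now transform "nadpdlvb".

ndpdlvb

Each output is the input with this applied: remove every vowel.
Doing the same to "nadpdlvb": "ndpdlvb".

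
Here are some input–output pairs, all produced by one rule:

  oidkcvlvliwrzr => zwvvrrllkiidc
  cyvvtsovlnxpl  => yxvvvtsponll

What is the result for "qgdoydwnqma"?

ywqonmgdda

The rule is to delete the first character, then sort the characters into reverse alphabetical order.
Doing the same to "qgdoydwnqma": "ywqonmgdda".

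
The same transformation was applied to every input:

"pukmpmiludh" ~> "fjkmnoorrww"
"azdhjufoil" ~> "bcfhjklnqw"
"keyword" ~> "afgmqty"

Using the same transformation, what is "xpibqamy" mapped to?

acdkorsz

What's happening: shift every letter 2 places forward in the alphabet (wrapping around), then sort the characters into alphabetical order.
Applying that to "xpibqamy" gives "acdkorsz".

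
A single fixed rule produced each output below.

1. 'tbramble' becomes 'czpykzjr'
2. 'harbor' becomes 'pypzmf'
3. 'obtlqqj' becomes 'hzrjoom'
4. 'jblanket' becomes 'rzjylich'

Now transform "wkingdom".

kiglebmu

In each case the input is transformed by: swap the first and last characters, then shift every letter 2 places backward in the alphabet (wrapping around).
Working it through for "wkingdom": intermediate "mkingdow", final "kiglebmu".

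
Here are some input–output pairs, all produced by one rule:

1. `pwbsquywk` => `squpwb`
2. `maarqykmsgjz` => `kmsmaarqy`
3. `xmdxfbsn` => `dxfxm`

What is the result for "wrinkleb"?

inkwr

What's happening: delete the last 3 characters, then move the last 3 characters to the front (rotate right by 3).
For "wrinkleb", step one produces "wrink"; step two turns that into "inkwr".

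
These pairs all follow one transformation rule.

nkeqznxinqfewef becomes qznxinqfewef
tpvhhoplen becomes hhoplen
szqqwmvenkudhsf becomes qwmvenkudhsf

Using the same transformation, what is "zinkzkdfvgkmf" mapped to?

kzkdfvgkmf

Looking at the pairs, the operation is to delete the first 3 characters.
"zinkzkdfvgkmf" → "kzkdfvgkmf".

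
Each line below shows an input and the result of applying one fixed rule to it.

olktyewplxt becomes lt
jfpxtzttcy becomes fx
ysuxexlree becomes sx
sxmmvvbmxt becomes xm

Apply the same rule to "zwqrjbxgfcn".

wr

Rule — keep every other character starting from the second (positions 2nd, 4th, 6th, ...), then delete the last 3 characters.
For "zwqrjbxgfcn" the result is "wr".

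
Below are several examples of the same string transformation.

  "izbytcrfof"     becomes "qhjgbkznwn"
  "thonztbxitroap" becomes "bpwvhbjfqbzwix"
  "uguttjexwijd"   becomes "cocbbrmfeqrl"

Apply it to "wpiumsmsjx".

Looking at the pairs, the operation is to shift every letter 8 places forward in the alphabet (wrapping around).
"wpiumsmsjx" → "exqcuauarf".

exqcuauarf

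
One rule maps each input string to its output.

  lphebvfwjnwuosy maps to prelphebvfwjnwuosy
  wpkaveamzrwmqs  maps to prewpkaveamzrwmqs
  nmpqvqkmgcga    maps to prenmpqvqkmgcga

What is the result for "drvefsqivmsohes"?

Looking at the pairs, the operation is to prepend "pre".
On "drvefsqivmsohes" that produces "predrvefsqivmsohes".

predrvefsqivmsohes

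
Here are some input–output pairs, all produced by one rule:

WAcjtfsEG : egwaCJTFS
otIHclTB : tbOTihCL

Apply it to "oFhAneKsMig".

What's happening: flip the case of every letter, then move the last 2 characters to the front (rotate right by 2).
Applying both steps to "oFhAneKsMig": "OfHaNEkSmIG", then "IGOfHaNEkSm".

IGOfHaNEkSm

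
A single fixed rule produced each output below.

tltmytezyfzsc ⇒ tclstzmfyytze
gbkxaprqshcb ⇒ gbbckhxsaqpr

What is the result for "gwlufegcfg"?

Rule — take characters alternately from the front and the back (1st, last, 2nd, 2nd-last, ...).
"gwlufegcfg" → "ggwflcugfe".

ggwflcugfe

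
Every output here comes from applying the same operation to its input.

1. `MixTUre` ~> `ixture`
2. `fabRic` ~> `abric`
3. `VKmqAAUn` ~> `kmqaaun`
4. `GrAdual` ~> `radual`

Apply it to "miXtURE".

ixture

The pattern: delete the first character, then convert every letter to lowercase.
Starting from "miXtURE": after the first operation, "iXtURE"; after the second, "ixture".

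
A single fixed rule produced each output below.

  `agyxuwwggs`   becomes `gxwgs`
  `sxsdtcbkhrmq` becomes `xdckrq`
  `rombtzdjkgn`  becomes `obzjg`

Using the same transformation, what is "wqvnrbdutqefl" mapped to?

The rule is to keep every other character starting from the second (positions 2nd, 4th, 6th, ...).
Doing the same to "wqvnrbdutqefl": "qnbuqf".

qnbuqf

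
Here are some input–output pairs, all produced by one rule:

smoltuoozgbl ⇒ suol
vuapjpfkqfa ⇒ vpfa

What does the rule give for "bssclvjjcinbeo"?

Each output is the input with this applied: swap each adjacent pair of characters (1↔2, 3↔4, ...), then keep one character in every 3, starting at position 2 (positions 2nd, 5th, 8th, ...).
Doing the same to "bssclvjjcinbeo": "bvjbe".

bvjbe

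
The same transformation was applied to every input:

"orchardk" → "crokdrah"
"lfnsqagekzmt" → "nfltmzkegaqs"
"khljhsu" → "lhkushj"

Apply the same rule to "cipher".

picreh

The transformation: move the first 3 characters to the end (rotate left by 3), then reverse the string.
On "cipher": the first step gives "hercip", and the second then gives "picreh".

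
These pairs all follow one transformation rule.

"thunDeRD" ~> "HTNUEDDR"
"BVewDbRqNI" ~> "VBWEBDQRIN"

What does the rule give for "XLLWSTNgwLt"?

The rule is to swap each adjacent pair of characters (1↔2, 3↔4, ...), then convert every letter to uppercase.
Starting from "XLLWSTNgwLt": after the first operation, "LXWLTSgNLwt"; after the second, "LXWLTSGNLWT".

LXWLTSGNLWT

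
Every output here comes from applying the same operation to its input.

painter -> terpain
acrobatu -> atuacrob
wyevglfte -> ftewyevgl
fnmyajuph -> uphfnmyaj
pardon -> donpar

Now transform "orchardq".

The pattern: move the last 3 characters to the front (rotate right by 3).
So "orchardq" becomes "rdqorcha".

rdqorcha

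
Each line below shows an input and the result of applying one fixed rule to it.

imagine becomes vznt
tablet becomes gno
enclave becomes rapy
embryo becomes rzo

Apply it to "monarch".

zban

The transformation: shift every letter 13 places forward in the alphabet (wrapping around) — i.e. ROT13, then delete the last 3 characters.
"monarch" → "zbanepu" → "zban".
(Check on "embryo": → "rzoelb" → "rzo" ✓)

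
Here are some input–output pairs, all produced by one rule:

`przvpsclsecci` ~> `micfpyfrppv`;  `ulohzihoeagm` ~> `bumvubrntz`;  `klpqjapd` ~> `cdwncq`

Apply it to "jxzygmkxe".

In each case the input is transformed by: delete the first 2 characters, then shift every letter 13 places forward in the alphabet (wrapping around) — i.e. ROT13.
On "jxzygmkxe": the first step gives "zygmkxe", and the second then gives "mltzxkr".

mltzxkr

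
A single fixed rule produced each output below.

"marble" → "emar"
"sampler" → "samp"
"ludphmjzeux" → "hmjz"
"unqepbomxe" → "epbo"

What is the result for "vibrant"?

vibr

Rule — move the last 3 characters to the front (rotate right by 3), then keep only the last 4 characters.
For "vibrant", step one produces "antvibr"; step two turns that into "vibr".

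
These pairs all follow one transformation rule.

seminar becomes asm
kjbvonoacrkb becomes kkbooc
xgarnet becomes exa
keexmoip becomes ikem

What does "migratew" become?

emga

Looking at the pairs, the operation is to move the last 3 characters to the front (rotate right by 3), then keep every other character starting from the second (positions 2nd, 4th, 6th, ...).
Doing the same to "migratew": "emga".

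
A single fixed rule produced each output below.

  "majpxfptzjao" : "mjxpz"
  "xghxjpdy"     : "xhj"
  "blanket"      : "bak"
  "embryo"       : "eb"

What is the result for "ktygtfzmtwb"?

kytzt

The transformation: keep every other character starting from the first (positions 1st, 3rd, 5th, ...), then delete the last character.
On "ktygtfzmtwb": the first step gives "kytztb", and the second then gives "kytzt".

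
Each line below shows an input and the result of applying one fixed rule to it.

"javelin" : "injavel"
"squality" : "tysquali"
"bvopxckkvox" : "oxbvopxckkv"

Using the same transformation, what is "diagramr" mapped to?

The rule is to move the last 2 characters to the front (rotate right by 2).
"diagramr" → "mrdiagra".

mrdiagra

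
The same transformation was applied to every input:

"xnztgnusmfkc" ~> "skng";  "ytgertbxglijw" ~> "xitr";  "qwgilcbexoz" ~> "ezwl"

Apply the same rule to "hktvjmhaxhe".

aekj

Looking at the pairs, the operation is to keep one character in every 3, starting at position 2 (positions 2nd, 5th, 8th, ...), then move the first 2 characters to the end (rotate left by 2).
For "hktvjmhaxhe", step one produces "kjae"; step two turns that into "aekj".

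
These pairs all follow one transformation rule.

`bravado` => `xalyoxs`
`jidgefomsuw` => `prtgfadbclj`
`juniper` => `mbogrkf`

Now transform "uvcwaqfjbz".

gywrsztxnc

The rule is to shift every letter 3 places backward in the alphabet (wrapping around), then move the last 3 characters to the front (rotate right by 3).
On "uvcwaqfjbz": the first step gives "rsztxncgyw", and the second then gives "gywrsztxnc".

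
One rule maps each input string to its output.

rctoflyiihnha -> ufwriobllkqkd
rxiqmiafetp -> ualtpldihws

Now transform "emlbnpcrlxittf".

The pattern: shift every letter 3 places forward in the alphabet (wrapping around).
On "emlbnpcrlxittf" that produces "hpoeqsfuoalwwi".

hpoeqsfuoalwwi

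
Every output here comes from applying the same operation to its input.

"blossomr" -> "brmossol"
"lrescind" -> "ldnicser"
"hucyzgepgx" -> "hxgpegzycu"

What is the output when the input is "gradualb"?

The pattern: move the first character to the end, then reverse the string.
For "gradualb", step one produces "radualbg"; step two turns that into "gblaudar".

gblaudar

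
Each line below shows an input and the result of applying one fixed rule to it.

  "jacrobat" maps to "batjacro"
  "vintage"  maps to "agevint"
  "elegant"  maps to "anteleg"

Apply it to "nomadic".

The pattern: move the last 3 characters to the front (rotate right by 3).
"nomadic" → "dicnoma".

dicnoma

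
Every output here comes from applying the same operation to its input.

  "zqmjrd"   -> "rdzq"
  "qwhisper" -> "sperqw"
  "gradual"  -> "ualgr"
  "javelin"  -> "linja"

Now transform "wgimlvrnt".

The pattern: move the first 2 characters to the end (rotate left by 2), then delete the first 2 characters.
On "wgimlvrnt": the first step gives "imlvrntwg", and the second then gives "lvrntwg".

lvrntwg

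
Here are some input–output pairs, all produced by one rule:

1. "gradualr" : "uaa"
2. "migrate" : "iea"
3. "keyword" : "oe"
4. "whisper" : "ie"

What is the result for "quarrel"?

Each output is the input with this applied: sort the characters into reverse alphabetical order, then keep only the vowels.
On "quarrel": the first step gives "urrqlea", and the second then gives "uea".

uea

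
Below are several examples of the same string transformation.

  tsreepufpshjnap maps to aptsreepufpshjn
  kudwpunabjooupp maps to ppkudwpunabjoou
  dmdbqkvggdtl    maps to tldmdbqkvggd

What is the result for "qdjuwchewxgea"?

Each output is the input with this applied: move the last 2 characters to the front (rotate right by 2).
"qdjuwchewxgea" → "eaqdjuwchewxg".

eaqdjuwchewxg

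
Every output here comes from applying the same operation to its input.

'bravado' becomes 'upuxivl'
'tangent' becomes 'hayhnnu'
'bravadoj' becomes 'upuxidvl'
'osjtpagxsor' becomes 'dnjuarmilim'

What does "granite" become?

Each output is the input with this applied: shift every letter 6 places backward in the alphabet (wrapping around), then move the first 2 characters to the end (rotate left by 2).
"granite" → "uhcnyal".

uhcnyal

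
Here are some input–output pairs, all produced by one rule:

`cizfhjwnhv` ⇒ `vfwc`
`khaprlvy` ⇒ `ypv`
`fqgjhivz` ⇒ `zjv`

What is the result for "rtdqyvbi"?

iqb

The pattern: swap the first and last characters, then keep one character in every 3, starting at position 1 (positions 1st, 4th, 7th, ...).
For "rtdqyvbi", step one produces "itdqyvbr"; step two turns that into "iqb".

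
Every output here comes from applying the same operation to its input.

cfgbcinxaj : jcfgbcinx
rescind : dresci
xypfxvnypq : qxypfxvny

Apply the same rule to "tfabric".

In each case the input is transformed by: move the last 2 characters to the front (rotate right by 2), then delete the first character.
On "tfabric" that produces "ctfabr".
(Check on "xypfxvnypq": → "pqxypfxvny" → "qxypfxvny" ✓)

ctfabr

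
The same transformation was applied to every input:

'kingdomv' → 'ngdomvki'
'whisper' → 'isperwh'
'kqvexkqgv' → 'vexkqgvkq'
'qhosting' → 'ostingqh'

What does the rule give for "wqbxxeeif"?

Each output is the input with this applied: move the first 2 characters to the end (rotate left by 2).
Applying that to "wqbxxeeif" gives "bxxeeifwq".

bxxeeifwq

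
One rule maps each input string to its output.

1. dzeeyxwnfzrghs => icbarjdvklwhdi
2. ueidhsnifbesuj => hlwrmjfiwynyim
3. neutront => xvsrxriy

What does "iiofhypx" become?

jlctbmms

The rule is to shift every letter 4 places forward in the alphabet (wrapping around), then move the first 3 characters to the end (rotate left by 3).
For "iiofhypx", step one produces "mmsjlctb"; step two turns that into "jlctbmms".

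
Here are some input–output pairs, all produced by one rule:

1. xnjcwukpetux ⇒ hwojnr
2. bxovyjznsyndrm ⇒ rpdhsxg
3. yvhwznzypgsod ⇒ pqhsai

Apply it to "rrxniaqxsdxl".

lhurxf

Looking at the pairs, the operation is to shift every letter 6 places backward in the alphabet (wrapping around), then keep every other character starting from the second (positions 2nd, 4th, 6th, ...).
Applying both steps to "rrxniaqxsdxl": "llrhcukrmxrf", then "lhurxf".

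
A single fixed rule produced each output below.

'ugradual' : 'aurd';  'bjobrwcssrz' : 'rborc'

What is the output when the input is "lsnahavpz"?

plnh

Rule — move the last 3 characters to the front (rotate right by 3), then keep every other character starting from the second (positions 2nd, 4th, 6th, ...).
"lsnahavpz" → "vpzlsnaha" → "plnh".
(Check on "ugradual": → "ualugrad" → "aurd" ✓)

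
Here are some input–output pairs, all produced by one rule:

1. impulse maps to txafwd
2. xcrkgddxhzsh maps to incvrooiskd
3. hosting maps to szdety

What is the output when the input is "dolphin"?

ozwast

What's happening: delete the last character, then shift every letter 11 places forward in the alphabet (wrapping around).
"dolphin" → "dolphi" → "ozwast".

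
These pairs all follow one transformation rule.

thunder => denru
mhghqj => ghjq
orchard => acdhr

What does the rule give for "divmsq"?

mqsv

In each case the input is transformed by: delete the first 2 characters, then sort the characters into alphabetical order.
"divmsq" → "vmsq" → "mqsv".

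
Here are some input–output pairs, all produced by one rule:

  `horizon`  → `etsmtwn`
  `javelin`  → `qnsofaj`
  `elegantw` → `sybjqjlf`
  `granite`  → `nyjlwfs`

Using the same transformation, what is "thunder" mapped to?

ijwymzs

The pattern: shift every letter 5 places forward in the alphabet (wrapping around), then move the last 3 characters to the front (rotate right by 3).
For "thunder", step one produces "ymzsijw"; step two turns that into "ijwymzs".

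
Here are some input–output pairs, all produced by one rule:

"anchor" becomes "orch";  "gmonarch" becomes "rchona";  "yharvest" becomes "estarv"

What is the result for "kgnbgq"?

In each case the input is transformed by: delete the first 2 characters, then swap the front and back halves of the string.
Working it through for "kgnbgq": intermediate "nbgq", final "gqnb".

gqnb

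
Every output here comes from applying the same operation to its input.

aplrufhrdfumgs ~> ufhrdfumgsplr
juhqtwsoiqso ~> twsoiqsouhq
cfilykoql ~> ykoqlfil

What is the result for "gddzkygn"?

kygnddz

What's happening: delete the first character, then move the first 3 characters to the end (rotate left by 3).
Starting from "gddzkygn": after the first operation, "ddzkygn"; after the second, "kygnddz".
(Check on "cfilykoql": → "filykoql" → "ykoqlfil" ✓)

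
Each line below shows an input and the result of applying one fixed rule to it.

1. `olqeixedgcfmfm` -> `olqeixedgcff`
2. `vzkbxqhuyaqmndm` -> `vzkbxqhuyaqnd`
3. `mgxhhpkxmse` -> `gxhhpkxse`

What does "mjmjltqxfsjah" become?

jjltqxfsjah

The rule is to remove every "m".
Doing the same to "mjmjltqxfsjah": "jjltqxfsjah".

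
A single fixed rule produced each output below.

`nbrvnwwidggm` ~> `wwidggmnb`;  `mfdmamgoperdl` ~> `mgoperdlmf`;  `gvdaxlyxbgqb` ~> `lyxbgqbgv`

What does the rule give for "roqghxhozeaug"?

xhozeaugro

Looking at the pairs, the operation is to move the first 2 characters to the end (rotate left by 2), then delete the first 3 characters.
Applying that to "roqghxhozeaug" gives "xhozeaugro".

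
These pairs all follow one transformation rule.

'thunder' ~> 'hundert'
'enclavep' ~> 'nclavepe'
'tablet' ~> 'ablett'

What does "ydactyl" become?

dactyly

The pattern: move the first character to the end.
"ydactyl" → "dactyly".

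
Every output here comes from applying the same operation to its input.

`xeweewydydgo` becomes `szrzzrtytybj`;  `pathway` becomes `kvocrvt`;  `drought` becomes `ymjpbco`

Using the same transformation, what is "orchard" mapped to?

The transformation: shift every letter 5 places backward in the alphabet (wrapping around).
For "orchard" the result is "jmxcvmy".

jmxcvmy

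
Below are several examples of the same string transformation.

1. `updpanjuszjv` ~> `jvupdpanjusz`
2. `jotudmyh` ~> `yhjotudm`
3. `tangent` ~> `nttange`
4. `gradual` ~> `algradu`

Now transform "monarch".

chmonar

Rule — move the last 2 characters to the front (rotate right by 2).
On "monarch" that produces "chmonar".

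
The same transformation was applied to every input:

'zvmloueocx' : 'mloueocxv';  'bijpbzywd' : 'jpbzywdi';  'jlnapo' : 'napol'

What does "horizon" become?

The pattern: delete the first character, then move the first character to the end.
Applying both steps to "horizon": "orizon", then "rizono".

rizono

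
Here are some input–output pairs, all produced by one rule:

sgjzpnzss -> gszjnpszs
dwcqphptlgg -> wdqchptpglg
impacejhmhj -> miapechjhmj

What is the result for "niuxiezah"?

What's happening: swap each adjacent pair of characters (1↔2, 3↔4, ...).
On "niuxiezah" that produces "inxueiazh".

inxueiazh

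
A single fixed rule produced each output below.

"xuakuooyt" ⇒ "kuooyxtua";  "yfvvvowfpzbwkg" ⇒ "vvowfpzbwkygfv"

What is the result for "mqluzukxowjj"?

The transformation: swap the first and last characters, then move the first 3 characters to the end (rotate left by 3).
On "mqluzukxowjj": the first step gives "jqluzukxowjm", and the second then gives "uzukxowjmjql".
(Check on "yfvvvowfpzbwkg": → "gfvvvowfpzbwky" → "vvowfpzbwkygfv" ✓)

uzukxowjmjql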